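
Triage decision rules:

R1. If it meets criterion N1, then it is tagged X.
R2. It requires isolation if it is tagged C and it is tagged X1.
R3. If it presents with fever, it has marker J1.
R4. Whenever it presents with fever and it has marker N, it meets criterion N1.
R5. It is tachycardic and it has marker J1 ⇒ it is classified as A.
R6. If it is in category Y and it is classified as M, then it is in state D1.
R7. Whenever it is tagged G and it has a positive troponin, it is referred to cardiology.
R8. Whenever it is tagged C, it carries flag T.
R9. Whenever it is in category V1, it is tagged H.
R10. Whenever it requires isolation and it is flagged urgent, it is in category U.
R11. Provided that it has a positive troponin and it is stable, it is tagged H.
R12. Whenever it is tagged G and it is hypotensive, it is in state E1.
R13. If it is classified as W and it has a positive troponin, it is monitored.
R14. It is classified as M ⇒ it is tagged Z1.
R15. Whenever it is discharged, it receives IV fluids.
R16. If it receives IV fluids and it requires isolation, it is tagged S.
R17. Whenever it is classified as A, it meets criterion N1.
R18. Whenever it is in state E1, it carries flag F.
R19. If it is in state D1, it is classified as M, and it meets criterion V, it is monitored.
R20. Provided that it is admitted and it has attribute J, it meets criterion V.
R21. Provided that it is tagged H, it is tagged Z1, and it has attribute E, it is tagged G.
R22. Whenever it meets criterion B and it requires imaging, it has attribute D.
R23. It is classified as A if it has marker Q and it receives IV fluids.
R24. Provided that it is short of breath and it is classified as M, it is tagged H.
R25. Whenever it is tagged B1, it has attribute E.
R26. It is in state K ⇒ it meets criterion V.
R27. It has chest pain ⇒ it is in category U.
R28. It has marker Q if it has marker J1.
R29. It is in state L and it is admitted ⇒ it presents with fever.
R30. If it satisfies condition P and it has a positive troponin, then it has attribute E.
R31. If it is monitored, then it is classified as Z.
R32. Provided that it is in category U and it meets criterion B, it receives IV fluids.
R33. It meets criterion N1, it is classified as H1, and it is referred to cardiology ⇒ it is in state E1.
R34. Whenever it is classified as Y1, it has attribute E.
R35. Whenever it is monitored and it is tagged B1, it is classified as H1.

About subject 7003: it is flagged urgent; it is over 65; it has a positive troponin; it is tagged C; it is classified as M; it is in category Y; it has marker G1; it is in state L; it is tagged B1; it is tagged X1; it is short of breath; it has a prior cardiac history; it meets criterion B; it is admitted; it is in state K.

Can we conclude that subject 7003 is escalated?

Forward chaining from the given facts derives: requires isolation, is in state D1, carries flag T, is in category U, is tagged Z1, is tagged H, has attribute E, meets criterion V, presents with fever, receives IV fluids, has marker J1, is tagged S, is monitored, is tagged G, has marker Q, is classified as Z, is classified as H1, is referred to cardiology, is classified as A, meets criterion N1, is in state E1, is tagged X, carries flag F.
No rule has "it is escalated" as its conclusion, and it is not among the given facts.

No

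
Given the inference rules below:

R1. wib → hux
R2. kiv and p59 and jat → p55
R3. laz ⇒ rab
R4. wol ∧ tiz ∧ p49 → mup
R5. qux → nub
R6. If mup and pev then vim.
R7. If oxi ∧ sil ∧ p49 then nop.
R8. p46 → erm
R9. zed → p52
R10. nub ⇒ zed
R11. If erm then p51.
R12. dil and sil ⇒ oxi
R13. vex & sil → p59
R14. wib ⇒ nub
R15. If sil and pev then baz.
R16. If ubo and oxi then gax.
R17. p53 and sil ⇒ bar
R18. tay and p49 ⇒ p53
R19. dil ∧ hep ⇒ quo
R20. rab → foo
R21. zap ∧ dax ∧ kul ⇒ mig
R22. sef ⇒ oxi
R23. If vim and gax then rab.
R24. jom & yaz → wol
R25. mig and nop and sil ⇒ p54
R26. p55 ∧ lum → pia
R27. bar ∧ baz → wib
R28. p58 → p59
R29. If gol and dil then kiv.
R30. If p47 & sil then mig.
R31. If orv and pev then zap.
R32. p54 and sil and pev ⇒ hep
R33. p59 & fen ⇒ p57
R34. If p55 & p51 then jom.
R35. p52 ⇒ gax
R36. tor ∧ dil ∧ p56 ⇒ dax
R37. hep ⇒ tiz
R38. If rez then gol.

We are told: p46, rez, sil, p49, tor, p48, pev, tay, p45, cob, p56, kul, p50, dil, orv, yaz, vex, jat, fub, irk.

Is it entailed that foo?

erm  (by R8: p46)
p51  (by R11: erm)
oxi  (by R12: dil, sil)
p59  (by R13: vex, sil)
baz  (by R15: sil, pev)
p53  (by R18: tay, p49)
zap  (by R31: orv, pev)
dax  (by R36: tor, dil, p56)
gol  (by R38: rez)
nop  (by R7: oxi, sil, p49)
bar  (by R17: p53, sil)
mig  (by R21: zap, dax, kul)
p54  (by R25: mig, nop, sil)
wib  (by R27: bar, baz)
kiv  (by R29: gol, dil)
hep  (by R32: p54, sil, pev)
tiz  (by R37: hep)
p55  (by R2: kiv, p59, jat)
nub  (by R14: wib)
jom  (by R34: p55, p51)
zed  (by R10: nub)
wol  (by R24: jom, yaz)
mup  (by R4: wol, tiz, p49)
vim  (by R6: mup, pev)
p52  (by R9: zed)
gax  (by R35: p52)
rab  (by R23: vim, gax)
foo  (by R20: rab)

Yes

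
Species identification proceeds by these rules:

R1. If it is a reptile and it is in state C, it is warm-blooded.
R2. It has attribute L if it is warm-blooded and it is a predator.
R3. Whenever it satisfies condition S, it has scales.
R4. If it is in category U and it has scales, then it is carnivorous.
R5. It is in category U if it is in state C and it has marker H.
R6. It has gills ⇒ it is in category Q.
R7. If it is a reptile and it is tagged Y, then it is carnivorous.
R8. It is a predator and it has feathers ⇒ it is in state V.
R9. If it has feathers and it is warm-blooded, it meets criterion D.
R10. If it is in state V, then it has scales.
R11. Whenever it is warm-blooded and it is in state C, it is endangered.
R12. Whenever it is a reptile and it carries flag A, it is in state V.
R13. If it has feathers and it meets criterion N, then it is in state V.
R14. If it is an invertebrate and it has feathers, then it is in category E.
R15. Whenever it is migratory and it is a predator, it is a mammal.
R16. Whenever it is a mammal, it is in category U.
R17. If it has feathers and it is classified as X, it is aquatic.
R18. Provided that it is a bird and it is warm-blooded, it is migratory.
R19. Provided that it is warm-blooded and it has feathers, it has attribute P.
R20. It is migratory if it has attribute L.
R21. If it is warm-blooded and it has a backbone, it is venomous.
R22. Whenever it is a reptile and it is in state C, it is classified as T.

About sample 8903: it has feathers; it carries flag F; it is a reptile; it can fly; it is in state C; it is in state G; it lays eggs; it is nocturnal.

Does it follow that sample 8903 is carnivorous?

Forward chaining from the given facts derives: is warm-blooded, meets criterion D, is endangered, has attribute P, is classified as T.
Rules concluding "it is carnivorous": R4 needs "it is in category U"; R7 needs "it is tagged Y" — none of these are established.

No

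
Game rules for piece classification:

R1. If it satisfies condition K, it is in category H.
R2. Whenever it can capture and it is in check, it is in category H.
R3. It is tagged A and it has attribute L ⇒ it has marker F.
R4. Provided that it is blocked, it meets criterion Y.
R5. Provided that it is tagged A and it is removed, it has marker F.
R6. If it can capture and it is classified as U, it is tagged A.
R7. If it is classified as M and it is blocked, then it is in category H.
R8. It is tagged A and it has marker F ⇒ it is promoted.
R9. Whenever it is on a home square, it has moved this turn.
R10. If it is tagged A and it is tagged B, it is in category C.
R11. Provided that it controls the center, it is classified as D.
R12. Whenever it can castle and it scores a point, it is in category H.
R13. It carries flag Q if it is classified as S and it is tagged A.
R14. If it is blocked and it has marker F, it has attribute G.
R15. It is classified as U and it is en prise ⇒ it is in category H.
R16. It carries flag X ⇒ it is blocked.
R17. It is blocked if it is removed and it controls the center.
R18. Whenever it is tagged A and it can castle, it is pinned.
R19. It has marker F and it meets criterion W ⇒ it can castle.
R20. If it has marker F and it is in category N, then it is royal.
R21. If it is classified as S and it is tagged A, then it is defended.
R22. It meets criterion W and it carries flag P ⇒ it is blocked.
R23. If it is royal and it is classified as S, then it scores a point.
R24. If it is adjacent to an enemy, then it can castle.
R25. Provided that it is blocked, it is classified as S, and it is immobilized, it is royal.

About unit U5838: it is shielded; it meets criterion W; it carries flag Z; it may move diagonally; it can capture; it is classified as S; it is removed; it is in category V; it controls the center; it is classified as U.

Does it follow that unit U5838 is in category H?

Forward chaining from the given facts derives: is tagged A, is classified as D, carries flag Q, is blocked, is defended, meets criterion Y, has marker F, is promoted, has attribute G, can castle, is pinned.
Rules concluding "it is in category H": R1 needs "it satisfies condition K"; R2 needs "it is in check"; R7 needs "it is classified as M"; R12 needs "it scores a point"; R15 needs "it is en prise" — none of these are established.

No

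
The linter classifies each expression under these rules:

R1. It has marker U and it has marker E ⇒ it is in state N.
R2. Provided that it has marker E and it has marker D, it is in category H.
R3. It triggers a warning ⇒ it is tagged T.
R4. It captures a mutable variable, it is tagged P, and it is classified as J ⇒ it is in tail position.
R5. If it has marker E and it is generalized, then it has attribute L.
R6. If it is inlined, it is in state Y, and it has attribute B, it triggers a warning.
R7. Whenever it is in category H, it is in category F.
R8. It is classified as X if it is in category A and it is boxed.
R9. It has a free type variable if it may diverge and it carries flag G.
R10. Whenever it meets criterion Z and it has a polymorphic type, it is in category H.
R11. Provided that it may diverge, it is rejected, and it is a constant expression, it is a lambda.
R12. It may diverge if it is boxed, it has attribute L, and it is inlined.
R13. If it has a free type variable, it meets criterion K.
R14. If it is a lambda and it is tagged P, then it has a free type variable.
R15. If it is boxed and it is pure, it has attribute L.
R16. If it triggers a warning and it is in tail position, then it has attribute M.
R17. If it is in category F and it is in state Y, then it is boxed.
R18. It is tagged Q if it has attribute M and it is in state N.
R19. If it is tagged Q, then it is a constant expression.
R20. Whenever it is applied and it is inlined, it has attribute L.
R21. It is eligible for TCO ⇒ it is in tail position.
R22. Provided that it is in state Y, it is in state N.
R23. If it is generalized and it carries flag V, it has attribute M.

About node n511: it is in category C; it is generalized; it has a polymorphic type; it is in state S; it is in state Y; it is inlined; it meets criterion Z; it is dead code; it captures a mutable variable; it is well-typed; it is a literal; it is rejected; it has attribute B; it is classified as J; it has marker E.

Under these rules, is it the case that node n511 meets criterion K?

No

Forward chaining from the given facts derives: has attribute L, triggers a warning, is in category H, is in state N, is tagged T, is in category F, is boxed, may diverge.
The only rule concluding "it meets criterion K" is R13, which needs "it has a free type variable"; that is never established.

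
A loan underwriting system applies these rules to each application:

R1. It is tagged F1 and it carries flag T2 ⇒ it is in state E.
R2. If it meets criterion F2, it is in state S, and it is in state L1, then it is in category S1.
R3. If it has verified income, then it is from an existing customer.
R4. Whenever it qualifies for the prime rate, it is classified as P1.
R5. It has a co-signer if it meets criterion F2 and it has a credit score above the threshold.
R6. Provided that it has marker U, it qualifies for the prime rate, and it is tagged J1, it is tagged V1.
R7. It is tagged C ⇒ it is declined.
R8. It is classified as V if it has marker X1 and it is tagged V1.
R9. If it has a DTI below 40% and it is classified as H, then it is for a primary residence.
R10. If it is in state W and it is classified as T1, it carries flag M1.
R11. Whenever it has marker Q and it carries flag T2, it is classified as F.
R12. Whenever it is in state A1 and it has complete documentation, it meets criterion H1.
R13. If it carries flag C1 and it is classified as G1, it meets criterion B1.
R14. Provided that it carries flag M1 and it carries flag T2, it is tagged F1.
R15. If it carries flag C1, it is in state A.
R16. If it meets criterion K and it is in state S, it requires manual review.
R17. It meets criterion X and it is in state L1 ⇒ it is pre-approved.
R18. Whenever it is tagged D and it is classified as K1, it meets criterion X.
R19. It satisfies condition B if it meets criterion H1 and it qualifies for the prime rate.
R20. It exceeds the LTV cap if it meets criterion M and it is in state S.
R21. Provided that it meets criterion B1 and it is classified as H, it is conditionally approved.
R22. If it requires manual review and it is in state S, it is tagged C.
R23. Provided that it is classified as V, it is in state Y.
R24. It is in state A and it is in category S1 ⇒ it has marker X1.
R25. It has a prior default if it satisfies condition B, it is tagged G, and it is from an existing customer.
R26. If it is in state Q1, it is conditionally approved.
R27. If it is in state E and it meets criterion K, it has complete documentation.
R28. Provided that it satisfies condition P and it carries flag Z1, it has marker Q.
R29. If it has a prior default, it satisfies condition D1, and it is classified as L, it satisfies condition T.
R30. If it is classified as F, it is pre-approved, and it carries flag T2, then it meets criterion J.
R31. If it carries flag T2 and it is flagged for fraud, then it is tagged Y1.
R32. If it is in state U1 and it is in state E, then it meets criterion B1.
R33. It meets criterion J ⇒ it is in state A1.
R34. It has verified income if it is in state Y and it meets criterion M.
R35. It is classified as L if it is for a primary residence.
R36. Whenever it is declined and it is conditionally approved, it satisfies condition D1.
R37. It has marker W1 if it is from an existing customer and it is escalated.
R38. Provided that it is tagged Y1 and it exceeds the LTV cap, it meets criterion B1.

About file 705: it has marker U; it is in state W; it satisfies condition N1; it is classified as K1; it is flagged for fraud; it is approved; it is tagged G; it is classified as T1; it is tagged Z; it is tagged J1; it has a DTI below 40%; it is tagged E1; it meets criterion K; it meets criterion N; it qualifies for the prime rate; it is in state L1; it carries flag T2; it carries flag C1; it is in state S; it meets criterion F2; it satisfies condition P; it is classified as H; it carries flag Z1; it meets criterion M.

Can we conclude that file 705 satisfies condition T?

Forward chaining from the given facts derives: is in category S1, is classified as P1, is tagged V1, is for a primary residence, carries flag M1, is tagged F1, is in state A, requires manual review, exceeds the LTV cap, is tagged C, has marker X1, has marker Q, is tagged Y1, is classified as L, meets criterion B1, is in state E, is declined, is classified as V, is classified as F, is conditionally approved, is in state Y, has complete documentation, has verified income, satisfies condition D1, is from an existing customer.
The only rule concluding "it satisfies condition T" is R29, which needs "it has a prior default"; that is never established.

No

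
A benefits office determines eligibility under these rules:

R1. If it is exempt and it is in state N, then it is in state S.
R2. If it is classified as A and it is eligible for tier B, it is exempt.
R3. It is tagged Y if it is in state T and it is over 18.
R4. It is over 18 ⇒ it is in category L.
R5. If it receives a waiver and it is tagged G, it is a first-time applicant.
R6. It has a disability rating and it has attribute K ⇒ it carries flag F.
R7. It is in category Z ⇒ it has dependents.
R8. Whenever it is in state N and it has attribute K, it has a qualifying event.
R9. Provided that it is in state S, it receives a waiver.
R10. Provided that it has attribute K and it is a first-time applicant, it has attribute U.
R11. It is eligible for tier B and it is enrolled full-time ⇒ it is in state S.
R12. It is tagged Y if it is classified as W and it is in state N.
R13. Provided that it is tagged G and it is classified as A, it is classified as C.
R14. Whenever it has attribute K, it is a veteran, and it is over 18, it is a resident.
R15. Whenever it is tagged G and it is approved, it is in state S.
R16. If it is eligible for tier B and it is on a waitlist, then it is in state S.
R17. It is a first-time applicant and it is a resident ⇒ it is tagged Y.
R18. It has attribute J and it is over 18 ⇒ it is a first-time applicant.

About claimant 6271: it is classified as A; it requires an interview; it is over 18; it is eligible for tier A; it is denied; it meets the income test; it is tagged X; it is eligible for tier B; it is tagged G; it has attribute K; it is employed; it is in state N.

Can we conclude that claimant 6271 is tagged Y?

Forward chaining from the given facts derives: is exempt, is in category L, has a qualifying event, is classified as C, is in state S, receives a waiver, is a first-time applicant, has attribute U.
Rules concluding "it is tagged Y": R3 needs "it is in state T"; R12 needs "it is classified as W"; R17 needs "it is a resident" — none of these are established.

No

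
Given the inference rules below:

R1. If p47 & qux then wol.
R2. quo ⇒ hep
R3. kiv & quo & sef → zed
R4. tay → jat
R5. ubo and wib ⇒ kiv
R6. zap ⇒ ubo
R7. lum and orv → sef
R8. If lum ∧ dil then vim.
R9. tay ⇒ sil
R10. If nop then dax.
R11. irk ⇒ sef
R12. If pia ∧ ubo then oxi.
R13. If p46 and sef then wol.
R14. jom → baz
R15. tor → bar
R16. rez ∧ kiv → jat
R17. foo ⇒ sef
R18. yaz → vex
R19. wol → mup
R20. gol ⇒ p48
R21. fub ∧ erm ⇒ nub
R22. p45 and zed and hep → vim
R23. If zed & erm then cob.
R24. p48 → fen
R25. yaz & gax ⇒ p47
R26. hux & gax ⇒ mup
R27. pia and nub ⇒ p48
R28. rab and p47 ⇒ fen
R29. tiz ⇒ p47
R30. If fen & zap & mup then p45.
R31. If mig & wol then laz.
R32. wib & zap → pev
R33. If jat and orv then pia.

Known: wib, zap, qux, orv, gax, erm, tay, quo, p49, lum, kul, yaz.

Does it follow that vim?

No

Forward chaining from the given facts derives: hep, jat, ubo, sef, sil, vex, p47, pev, pia, wol, kiv, oxi, mup, zed, cob.
Rules concluding vim: R8 needs dil; R22 needs p45 — none of these are established.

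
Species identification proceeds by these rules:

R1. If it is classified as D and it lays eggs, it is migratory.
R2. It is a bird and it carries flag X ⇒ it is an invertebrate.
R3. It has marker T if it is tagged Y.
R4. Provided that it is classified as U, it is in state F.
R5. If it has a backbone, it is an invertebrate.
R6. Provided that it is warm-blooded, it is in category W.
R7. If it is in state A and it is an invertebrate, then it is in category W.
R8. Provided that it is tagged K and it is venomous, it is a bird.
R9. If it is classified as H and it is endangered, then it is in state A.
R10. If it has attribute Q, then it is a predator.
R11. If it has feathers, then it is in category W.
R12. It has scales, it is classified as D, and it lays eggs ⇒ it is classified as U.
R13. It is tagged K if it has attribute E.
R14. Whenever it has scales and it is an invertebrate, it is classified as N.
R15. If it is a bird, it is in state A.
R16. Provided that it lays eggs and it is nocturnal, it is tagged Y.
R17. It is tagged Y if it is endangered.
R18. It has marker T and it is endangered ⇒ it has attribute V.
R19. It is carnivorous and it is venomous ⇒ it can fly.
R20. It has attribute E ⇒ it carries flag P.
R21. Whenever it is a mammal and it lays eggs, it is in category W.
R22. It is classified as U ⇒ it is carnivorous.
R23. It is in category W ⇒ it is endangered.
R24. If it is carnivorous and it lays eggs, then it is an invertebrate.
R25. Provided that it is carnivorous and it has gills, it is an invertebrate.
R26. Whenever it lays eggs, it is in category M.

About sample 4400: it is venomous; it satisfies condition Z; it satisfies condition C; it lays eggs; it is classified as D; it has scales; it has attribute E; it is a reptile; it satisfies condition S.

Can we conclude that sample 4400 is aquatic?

Forward chaining from the given facts derives: is migratory, is classified as U, is tagged K, carries flag P, is carnivorous, is an invertebrate, is in category M, is in state F, is a bird, is classified as N, is in state A, can fly, is in category W, is endangered, is tagged Y, has marker T, has attribute V.
No rule has "it is aquatic" as its conclusion, and it is not among the given facts.

No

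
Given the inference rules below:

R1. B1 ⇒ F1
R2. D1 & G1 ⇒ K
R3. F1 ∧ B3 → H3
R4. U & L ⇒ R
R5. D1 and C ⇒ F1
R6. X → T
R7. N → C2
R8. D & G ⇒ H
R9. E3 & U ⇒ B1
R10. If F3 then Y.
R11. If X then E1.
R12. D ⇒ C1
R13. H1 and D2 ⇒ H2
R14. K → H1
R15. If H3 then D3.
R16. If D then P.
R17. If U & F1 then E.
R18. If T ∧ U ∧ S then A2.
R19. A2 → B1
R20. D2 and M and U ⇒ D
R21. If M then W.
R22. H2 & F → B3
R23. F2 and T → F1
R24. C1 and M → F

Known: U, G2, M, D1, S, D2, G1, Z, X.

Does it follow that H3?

K  (by R2: D1, G1)
T  (by R6: X)
H1  (by R14: K)
A2  (by R18: T, U, S)
B1  (by R19: A2)
D  (by R20: D2, M, U)
F1  (by R1: B1)
C1  (by R12: D)
H2  (by R13: H1, D2)
F  (by R24: C1, M)
B3  (by R22: H2, F)
H3  (by R3: F1, B3)

Yes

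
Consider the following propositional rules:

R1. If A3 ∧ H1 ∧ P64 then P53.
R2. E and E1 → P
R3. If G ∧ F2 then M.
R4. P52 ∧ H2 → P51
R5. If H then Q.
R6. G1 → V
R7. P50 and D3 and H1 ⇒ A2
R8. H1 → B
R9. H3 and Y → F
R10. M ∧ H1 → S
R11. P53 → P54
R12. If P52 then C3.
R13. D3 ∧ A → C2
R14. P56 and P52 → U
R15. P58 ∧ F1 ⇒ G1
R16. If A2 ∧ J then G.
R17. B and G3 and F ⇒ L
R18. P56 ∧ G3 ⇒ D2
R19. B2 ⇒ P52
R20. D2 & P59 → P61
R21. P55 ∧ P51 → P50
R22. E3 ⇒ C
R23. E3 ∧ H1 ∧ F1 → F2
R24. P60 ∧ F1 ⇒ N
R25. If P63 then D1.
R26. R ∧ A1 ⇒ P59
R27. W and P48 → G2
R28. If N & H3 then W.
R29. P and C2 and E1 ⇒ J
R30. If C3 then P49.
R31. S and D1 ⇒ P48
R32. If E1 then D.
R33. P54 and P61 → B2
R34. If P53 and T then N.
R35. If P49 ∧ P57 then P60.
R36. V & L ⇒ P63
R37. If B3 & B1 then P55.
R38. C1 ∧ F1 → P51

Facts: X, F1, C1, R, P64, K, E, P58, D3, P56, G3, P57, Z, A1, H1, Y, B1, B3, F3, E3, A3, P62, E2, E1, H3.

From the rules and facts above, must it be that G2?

No

Forward chaining from the given facts derives: P53, P, B, F, P54, G1, L, D2, C, F2, P59, D, P55, P51, V, P61, P50, B2, P63, A2, P52, D1, C3, U, P49, P60, N, W.
The only rule concluding G2 is R27, which needs P48; that is never established.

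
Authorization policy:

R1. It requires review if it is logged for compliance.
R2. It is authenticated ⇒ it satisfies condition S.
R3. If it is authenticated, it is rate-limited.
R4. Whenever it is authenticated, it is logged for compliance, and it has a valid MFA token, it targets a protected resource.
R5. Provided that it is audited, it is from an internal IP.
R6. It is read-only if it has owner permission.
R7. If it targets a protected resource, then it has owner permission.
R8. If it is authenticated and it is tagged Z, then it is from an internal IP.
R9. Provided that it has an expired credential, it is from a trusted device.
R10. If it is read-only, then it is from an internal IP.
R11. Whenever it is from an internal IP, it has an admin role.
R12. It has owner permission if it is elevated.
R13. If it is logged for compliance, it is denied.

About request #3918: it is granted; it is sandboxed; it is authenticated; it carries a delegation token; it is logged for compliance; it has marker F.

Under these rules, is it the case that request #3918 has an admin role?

No

Forward chaining from the given facts derives: requires review, satisfies condition S, is rate-limited, is denied.
The only rule concluding "it has an admin role" is R11, which needs "it is from an internal IP"; that is never established.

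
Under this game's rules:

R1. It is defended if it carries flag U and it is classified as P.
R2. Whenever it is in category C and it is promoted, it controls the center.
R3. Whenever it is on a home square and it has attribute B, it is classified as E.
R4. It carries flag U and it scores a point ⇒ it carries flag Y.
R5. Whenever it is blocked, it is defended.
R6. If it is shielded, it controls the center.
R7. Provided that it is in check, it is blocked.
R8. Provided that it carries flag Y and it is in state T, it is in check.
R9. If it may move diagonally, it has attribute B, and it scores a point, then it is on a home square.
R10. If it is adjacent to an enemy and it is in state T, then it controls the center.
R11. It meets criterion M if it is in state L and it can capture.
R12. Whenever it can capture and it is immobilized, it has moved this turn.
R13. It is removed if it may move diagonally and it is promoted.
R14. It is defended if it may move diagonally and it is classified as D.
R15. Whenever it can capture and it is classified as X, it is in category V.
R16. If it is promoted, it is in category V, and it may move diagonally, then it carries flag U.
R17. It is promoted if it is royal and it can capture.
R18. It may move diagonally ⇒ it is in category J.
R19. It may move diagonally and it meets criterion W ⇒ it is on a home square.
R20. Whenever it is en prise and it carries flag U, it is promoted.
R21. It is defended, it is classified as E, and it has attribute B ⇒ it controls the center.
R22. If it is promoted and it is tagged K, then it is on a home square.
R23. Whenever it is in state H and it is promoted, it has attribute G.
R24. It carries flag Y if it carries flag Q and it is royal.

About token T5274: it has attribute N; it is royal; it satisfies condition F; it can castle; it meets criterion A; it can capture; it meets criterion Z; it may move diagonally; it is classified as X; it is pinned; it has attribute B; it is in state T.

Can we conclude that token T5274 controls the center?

No

Forward chaining from the given facts derives: is in category V, is promoted, is in category J, is removed, carries flag U.
Rules concluding "it controls the center": R2 needs "it is in category C"; R6 needs "it is shielded"; R10 needs "it is adjacent to an enemy"; R21 needs "it is defended" — none of these are established.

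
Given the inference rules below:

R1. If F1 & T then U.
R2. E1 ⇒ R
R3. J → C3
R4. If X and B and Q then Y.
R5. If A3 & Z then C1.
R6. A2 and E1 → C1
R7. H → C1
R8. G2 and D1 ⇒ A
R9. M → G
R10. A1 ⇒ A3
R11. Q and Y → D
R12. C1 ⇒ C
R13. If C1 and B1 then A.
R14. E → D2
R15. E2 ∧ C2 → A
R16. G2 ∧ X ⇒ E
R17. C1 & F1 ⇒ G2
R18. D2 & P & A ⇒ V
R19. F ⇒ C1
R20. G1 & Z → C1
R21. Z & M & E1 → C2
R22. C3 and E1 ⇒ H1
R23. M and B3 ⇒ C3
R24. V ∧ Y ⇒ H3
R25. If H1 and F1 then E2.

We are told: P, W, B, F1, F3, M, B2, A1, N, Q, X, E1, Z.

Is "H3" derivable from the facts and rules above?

No

Forward chaining from the given facts derives: R, Y, G, A3, D, C2, C1, C, G2, E, D2.
The only rule concluding H3 is R24, which needs V; that is never established.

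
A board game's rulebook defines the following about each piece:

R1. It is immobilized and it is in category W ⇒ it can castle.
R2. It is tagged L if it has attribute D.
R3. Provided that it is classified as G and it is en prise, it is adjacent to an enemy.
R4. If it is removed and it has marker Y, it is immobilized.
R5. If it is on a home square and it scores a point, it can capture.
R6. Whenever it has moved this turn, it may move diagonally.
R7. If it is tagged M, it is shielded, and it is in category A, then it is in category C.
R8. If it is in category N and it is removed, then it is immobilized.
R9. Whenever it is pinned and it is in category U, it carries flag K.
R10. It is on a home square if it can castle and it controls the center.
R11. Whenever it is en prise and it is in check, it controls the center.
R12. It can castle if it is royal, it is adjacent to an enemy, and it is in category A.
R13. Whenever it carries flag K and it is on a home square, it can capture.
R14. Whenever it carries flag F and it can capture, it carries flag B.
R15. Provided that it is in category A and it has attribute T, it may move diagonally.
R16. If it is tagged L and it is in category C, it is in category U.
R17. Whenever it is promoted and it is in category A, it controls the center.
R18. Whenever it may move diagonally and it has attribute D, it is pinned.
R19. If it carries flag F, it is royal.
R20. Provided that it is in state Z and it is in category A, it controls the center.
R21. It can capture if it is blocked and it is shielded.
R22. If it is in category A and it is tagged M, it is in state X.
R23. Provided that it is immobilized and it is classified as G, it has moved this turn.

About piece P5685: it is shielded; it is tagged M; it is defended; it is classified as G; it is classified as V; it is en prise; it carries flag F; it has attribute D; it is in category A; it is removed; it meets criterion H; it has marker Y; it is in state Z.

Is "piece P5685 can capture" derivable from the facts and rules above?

By R2 (it has attribute D): it is tagged L.
By R3 (it is classified as G, it is en prise): it is adjacent to an enemy.
By R4 (it is removed, it has marker Y): it is immobilized.
By R7 (it is tagged M, it is shielded, it is in category A): it is in category C.
By R16 (it is tagged L, it is in category C): it is in category U.
By R19 (it carries flag F): it is royal.
By R20 (it is in state Z, it is in category A): it controls the center.
By R23 (it is immobilized, it is classified as G): it has moved this turn.
By R6 (it has moved this turn): it may move diagonally.
By R12 (it is royal, it is adjacent to an enemy, it is in category A): it can castle.
By R18 (it may move diagonally, it has attribute D): it is pinned.
By R9 (it is pinned, it is in category U): it carries flag K.
By R10 (it can castle, it controls the center): it is on a home square.
By R13 (it carries flag K, it is on a home square): it can capture.

Yes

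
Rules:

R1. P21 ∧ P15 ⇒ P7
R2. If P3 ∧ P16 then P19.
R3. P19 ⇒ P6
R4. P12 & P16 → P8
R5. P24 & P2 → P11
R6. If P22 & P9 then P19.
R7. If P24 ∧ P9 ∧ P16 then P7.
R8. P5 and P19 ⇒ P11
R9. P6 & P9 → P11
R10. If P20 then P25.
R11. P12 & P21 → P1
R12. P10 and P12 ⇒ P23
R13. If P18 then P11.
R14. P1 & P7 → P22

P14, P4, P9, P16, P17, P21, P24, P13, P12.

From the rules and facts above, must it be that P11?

Yes

P7  (by R7: P24, P9, P16)
P1  (by R11: P12, P21)
P22  (by R14: P1, P7)
P19  (by R6: P22, P9)
P6  (by R3: P19)
P11  (by R9: P6, P9)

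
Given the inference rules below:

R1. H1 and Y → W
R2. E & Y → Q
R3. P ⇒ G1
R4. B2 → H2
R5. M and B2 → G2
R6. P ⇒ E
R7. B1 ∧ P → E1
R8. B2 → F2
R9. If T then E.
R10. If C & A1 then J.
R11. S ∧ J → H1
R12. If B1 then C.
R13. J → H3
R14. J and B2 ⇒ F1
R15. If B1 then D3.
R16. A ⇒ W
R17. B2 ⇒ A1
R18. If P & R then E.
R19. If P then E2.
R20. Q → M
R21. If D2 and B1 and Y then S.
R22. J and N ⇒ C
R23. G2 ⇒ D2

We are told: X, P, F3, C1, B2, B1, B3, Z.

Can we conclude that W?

No

Forward chaining from the given facts derives: G1, H2, E, E1, F2, C, D3, A1, E2, J, H3, F1.
Rules concluding W: R1 needs H1; R16 needs A — none of these are established.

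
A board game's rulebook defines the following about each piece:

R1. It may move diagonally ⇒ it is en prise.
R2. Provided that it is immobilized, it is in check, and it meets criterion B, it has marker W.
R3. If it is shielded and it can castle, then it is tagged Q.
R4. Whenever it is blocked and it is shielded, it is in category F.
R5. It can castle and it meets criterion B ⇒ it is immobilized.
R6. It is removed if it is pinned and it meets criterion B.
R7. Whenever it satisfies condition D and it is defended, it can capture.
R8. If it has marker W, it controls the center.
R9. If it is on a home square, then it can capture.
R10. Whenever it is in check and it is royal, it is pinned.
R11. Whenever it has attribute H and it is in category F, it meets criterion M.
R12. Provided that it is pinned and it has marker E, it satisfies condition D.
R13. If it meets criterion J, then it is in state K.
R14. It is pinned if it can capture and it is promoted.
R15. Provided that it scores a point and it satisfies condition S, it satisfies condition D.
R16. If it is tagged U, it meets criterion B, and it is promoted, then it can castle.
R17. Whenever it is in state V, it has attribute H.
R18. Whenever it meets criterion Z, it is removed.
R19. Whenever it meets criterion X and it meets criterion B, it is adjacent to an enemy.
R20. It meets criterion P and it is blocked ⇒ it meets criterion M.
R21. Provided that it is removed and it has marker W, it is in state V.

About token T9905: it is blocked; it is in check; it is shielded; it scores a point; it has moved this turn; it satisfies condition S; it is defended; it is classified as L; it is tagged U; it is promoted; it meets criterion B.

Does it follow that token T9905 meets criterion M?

By R4 (it is blocked, it is shielded): it is in category F.
By R15 (it scores a point, it satisfies condition S): it satisfies condition D.
By R16 (it is tagged U, it meets criterion B, it is promoted): it can castle.
By R5 (it can castle, it meets criterion B): it is immobilized.
By R7 (it satisfies condition D, it is defended): it can capture.
By R14 (it can capture, it is promoted): it is pinned.
By R2 (it is immobilized, it is in check, it meets criterion B): it has marker W.
By R6 (it is pinned, it meets criterion B): it is removed.
By R21 (it is removed, it has marker W): it is in state V.
By R17 (it is in state V): it has attribute H.
By R11 (it has attribute H, it is in category F): it meets criterion M.

Yes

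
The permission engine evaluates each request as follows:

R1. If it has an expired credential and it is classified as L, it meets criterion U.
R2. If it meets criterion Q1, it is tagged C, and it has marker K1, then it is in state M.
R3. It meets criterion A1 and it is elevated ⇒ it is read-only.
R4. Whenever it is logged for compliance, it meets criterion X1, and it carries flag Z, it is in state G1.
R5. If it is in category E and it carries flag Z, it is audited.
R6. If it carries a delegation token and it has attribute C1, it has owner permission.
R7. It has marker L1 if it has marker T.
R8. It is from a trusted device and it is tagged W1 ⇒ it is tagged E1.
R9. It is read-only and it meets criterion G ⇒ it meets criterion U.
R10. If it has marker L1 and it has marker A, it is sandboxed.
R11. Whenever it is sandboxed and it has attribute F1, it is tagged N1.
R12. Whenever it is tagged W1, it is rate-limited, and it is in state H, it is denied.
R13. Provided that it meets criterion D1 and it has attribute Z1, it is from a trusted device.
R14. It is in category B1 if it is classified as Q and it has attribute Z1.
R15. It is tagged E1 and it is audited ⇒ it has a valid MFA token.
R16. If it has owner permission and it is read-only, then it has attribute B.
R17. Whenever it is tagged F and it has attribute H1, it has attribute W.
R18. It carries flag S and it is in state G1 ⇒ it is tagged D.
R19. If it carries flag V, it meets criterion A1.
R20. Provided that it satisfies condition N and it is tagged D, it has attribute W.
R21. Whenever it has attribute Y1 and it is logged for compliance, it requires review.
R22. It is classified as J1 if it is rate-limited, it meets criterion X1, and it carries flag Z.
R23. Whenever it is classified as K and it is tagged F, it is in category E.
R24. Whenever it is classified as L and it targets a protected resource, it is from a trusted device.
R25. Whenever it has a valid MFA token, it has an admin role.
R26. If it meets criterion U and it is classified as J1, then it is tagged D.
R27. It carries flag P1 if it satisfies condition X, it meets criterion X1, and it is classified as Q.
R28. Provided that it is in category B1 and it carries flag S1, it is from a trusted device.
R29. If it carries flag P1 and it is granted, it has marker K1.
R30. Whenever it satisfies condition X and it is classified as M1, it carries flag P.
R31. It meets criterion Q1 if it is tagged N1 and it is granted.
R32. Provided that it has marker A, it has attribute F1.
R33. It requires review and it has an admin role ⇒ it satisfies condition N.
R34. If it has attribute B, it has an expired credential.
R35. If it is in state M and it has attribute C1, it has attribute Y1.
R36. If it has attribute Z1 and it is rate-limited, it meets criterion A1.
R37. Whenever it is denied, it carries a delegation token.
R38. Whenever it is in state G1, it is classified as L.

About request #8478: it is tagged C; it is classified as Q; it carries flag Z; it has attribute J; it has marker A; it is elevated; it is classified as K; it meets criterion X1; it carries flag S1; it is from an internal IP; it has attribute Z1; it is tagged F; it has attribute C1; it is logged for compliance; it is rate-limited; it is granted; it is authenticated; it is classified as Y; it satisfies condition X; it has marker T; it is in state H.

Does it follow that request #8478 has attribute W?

Forward chaining from the given facts derives: is in state G1, has marker L1, is sandboxed, is in category B1, is classified as J1, is in category E, carries flag P1, is from a trusted device, has marker K1, has attribute F1, meets criterion A1, is classified as L, is read-only, is audited, is tagged N1, meets criterion Q1, is in state M, has attribute Y1, requires review.
Rules concluding "it has attribute W": R17 needs "it has attribute H1"; R20 needs "it satisfies condition N" — none of these are established.

No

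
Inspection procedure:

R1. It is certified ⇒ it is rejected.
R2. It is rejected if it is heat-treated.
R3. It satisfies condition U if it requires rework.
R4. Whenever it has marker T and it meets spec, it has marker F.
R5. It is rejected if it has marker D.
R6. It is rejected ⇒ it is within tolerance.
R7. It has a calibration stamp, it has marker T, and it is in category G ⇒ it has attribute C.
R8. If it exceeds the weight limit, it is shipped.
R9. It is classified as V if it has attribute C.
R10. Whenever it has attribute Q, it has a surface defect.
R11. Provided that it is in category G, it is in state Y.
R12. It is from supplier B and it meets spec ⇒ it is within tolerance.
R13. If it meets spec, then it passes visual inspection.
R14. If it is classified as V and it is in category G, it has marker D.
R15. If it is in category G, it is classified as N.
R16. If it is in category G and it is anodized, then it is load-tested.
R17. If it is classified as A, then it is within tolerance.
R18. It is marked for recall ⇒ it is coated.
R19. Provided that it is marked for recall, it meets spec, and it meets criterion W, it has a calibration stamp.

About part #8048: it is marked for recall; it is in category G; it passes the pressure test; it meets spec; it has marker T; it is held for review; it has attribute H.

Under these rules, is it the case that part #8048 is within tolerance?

No

Forward chaining from the given facts derives: has marker F, is in state Y, passes visual inspection, is classified as N, is coated.
Rules concluding "it is within tolerance": R6 needs "it is rejected"; R12 needs "it is from supplier B"; R17 needs "it is classified as A" — none of these are established.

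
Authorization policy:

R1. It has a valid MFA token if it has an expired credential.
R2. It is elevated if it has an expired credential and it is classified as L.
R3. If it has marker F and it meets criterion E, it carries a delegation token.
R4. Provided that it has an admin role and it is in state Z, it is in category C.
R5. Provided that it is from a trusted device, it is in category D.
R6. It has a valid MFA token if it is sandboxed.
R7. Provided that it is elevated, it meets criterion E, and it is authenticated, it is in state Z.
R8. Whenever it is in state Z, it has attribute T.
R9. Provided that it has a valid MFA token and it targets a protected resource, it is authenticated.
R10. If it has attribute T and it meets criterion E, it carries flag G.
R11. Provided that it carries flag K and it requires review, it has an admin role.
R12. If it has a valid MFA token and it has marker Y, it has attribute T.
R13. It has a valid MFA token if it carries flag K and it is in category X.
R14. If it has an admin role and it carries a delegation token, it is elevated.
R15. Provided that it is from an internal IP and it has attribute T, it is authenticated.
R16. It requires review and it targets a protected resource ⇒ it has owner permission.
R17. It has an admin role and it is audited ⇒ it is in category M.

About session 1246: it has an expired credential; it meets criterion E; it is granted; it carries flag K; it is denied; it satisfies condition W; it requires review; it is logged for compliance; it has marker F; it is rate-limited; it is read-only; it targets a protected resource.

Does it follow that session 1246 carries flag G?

By R1 (it has an expired credential): it has a valid MFA token.
By R3 (it has marker F, it meets criterion E): it carries a delegation token.
By R9 (it has a valid MFA token, it targets a protected resource): it is authenticated.
By R11 (it carries flag K, it requires review): it has an admin role.
By R14 (it has an admin role, it carries a delegation token): it is elevated.
By R7 (it is elevated, it meets criterion E, it is authenticated): it is in state Z.
By R8 (it is in state Z): it has attribute T.
By R10 (it has attribute T, it meets criterion E): it carries flag G.

Yes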